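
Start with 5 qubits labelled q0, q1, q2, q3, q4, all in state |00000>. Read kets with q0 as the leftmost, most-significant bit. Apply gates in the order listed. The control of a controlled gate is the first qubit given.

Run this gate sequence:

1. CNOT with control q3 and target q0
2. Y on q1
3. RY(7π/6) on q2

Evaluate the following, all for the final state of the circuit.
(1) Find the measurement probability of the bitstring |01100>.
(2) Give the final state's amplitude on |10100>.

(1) Outcome |01100> occurs with probability sqrt(3)/4 + 1/2.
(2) |10100> carries amplitude 0 in the final state.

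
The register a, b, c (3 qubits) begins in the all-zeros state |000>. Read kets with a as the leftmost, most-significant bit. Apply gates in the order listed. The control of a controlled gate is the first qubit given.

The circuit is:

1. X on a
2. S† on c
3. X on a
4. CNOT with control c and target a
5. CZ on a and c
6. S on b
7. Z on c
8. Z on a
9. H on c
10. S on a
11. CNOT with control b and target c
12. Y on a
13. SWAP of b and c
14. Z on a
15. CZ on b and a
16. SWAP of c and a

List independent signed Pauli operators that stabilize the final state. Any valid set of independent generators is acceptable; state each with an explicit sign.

The stabilizer group can be generated by -IXI, +ZII, -IIZ, among other valid generating sets.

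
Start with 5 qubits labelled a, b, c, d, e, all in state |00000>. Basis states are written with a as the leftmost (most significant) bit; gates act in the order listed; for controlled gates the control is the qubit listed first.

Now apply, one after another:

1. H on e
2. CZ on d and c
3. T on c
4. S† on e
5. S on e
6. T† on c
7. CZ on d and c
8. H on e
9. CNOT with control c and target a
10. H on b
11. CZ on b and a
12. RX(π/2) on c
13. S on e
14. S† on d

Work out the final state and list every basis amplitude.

The final amplitudes are 1/2 on |00000>, -I/2 on |00100>, 1/2 on |01000>, -I/2 on |01100>, and 0 on every other basis state.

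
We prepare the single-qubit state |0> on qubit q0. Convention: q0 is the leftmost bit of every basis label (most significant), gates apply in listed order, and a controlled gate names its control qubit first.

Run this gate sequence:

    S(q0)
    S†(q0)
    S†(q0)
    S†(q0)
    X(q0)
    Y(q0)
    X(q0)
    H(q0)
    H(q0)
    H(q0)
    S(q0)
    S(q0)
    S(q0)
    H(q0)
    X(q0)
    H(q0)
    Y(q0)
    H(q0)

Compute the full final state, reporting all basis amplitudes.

After the circuit, the state carries amplitude 1/2 + I/2 on |0>, -1/2 + I/2 on |1>.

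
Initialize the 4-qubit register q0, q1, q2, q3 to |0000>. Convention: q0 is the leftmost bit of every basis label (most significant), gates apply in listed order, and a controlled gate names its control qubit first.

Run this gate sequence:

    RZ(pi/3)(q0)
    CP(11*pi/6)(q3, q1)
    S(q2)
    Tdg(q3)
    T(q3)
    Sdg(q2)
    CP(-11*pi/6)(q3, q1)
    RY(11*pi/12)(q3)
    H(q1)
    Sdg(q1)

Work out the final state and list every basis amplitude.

The resulting statevector has amplitude (-sqrt(2*sqrt(2) + 4)/8 + sqrt(12 - 6*sqrt(2))/8)*exp(5*I*pi/6) on |0000>, (-sqrt(6*sqrt(2) + 12)/8 - sqrt(4 - 2*sqrt(2))/8)*exp(5*I*pi/6) on |0001>, (-sqrt(2*sqrt(2) + 4)/8 + sqrt(12 - 6*sqrt(2))/8)*exp(I*pi/3) on |0100>, (-sqrt(6*sqrt(2) + 12)/8 - sqrt(4 - 2*sqrt(2))/8)*exp(I*pi/3) on |0101>, and 0 on every other basis state. Key observation: the block from step 2 through step 7 cancels to the identity and can be dropped.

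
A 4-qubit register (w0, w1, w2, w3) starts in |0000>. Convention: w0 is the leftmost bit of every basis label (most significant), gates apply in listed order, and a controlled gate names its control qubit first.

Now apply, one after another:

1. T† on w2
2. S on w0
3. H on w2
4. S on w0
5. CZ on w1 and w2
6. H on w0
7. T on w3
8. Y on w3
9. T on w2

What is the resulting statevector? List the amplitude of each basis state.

The resulting statevector has amplitude I/2 on |0001>, exp(3*I*pi/4)/2 on |0011>, I/2 on |1001>, exp(3*I*pi/4)/2 on |1011>, and 0 on every other basis state.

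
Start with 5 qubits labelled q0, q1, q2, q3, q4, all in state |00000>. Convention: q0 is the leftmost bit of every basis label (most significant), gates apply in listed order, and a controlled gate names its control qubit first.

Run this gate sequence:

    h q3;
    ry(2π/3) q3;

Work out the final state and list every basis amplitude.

The final amplitudes are -sqrt(6)/4 + sqrt(2)/4 on |00000>, sqrt(2)/4 + sqrt(6)/4 on |00010>, and 0 on every other basis state.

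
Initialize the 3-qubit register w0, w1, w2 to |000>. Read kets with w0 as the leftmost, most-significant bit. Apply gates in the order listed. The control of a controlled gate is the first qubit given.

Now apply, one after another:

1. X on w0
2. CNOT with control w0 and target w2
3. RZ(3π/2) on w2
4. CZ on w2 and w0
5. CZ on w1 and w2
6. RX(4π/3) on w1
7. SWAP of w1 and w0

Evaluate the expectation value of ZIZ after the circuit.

The expectation value of ZIZ is 1/2.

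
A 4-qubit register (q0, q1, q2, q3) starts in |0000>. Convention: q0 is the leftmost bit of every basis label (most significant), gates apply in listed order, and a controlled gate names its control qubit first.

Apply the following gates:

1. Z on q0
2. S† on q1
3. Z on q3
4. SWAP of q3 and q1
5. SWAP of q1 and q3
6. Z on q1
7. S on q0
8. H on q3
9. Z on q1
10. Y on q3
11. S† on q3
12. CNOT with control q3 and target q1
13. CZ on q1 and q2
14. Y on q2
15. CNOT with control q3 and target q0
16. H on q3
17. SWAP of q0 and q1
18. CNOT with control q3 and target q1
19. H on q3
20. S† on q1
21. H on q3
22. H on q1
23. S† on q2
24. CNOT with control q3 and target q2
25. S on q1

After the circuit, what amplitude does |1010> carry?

|1010> carries amplitude -sqrt(2)*I/4 in the final state.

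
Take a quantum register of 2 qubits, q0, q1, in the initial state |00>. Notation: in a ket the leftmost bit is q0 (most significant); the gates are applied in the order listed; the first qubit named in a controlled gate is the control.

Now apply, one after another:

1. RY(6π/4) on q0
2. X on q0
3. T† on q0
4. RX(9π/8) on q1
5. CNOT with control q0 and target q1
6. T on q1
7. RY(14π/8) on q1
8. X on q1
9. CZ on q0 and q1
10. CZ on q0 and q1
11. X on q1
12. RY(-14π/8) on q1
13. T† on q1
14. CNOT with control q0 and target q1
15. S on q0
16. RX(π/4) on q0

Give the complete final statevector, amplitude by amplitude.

The resulting statevector has amplitude -sqrt(2)*sqrt(sqrt(2)/4 + 1/2)*cos(7*pi/16)/2 + sqrt(2)*sqrt(1/2 - sqrt(2)/4)*exp(-I*pi/4)*cos(7*pi/16)/2 on |00>, -sqrt(2)*I*sqrt(sqrt(2)/4 + 1/2)*sin(7*pi/16)/2 + sqrt(2)*I*sqrt(1/2 - sqrt(2)/4)*exp(-I*pi/4)*sin(7*pi/16)/2 on |01>, sqrt(2)*I*sqrt(1/2 - sqrt(2)/4)*cos(7*pi/16)/2 + sqrt(2)*I*sqrt(sqrt(2)/4 + 1/2)*exp(-I*pi/4)*cos(7*pi/16)/2 on |10>, -sqrt(2)*sqrt(1/2 - sqrt(2)/4)*sin(7*pi/16)/2 - sqrt(2)*sqrt(sqrt(2)/4 + 1/2)*exp(-I*pi/4)*sin(7*pi/16)/2 on |11>.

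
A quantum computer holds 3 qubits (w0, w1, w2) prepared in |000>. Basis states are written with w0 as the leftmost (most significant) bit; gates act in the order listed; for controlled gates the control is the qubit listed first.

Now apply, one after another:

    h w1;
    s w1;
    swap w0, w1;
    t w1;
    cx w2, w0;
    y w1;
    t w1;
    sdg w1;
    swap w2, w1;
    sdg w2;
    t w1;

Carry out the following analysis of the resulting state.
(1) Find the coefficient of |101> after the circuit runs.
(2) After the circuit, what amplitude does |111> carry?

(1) |101> carries amplitude sqrt(2)*exp(I*pi/4)/2 in the final state.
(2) The amplitude on |111> is 0.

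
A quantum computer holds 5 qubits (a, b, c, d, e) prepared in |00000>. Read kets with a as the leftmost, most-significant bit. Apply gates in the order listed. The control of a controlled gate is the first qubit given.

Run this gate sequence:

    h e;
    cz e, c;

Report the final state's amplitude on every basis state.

The resulting statevector has amplitude sqrt(2)/2 on |00000>, sqrt(2)/2 on |00001>, and 0 on every other basis state.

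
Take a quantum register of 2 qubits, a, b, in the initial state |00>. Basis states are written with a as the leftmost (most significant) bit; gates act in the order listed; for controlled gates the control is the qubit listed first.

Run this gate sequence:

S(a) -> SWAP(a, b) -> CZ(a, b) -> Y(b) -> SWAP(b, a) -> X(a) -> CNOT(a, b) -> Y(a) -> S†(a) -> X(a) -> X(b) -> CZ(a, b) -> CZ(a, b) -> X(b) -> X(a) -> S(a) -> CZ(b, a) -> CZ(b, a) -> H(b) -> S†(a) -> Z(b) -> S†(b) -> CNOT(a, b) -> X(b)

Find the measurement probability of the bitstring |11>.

Outcome |11> occurs with probability 1/2. Key observation: steps 9-16 multiply out to the identity, so the circuit reduces to the remaining gates.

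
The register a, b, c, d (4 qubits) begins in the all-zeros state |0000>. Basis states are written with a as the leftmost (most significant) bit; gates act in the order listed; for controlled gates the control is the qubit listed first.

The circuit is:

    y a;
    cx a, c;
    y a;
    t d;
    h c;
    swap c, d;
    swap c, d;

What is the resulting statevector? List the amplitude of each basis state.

The resulting statevector has amplitude sqrt(2)/2 on |0000>, -sqrt(2)/2 on |0010>, and 0 on every other basis state.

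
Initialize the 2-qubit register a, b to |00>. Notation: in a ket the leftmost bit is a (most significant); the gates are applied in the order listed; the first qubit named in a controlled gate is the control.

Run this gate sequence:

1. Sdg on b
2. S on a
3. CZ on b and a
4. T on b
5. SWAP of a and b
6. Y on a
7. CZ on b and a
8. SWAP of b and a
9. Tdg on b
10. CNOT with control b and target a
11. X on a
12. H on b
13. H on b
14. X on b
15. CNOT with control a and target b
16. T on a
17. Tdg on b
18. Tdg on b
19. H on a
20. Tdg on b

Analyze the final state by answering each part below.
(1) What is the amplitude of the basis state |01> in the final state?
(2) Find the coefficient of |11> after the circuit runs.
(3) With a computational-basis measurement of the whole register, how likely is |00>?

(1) The amplitude on |01> is 0.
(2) The amplitude on |11> is 0.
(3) A full measurement returns |00> with probability 1/2.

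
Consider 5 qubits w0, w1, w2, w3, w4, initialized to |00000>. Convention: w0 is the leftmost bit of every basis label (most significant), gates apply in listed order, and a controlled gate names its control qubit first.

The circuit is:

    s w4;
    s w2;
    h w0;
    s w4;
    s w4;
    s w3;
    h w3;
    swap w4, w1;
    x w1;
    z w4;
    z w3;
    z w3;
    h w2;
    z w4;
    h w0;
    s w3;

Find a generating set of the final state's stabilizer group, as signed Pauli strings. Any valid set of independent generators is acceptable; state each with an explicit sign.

The final state is stabilized by the group generated by +IIXII, +IIIYI, +ZIIII, -IZIII, +IIIIZ; other independent generating sets are equally valid.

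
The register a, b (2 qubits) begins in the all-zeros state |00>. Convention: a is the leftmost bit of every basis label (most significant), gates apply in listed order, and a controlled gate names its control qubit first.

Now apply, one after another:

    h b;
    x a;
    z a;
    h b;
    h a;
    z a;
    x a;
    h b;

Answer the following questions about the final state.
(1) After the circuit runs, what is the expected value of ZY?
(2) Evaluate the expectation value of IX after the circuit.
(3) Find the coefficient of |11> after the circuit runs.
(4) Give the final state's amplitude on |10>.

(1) The observable ZY averages to 0.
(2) The observable IX averages to 1.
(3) |11> carries amplitude -1/2 in the final state.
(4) The final state's coefficient on |10> equals -1/2.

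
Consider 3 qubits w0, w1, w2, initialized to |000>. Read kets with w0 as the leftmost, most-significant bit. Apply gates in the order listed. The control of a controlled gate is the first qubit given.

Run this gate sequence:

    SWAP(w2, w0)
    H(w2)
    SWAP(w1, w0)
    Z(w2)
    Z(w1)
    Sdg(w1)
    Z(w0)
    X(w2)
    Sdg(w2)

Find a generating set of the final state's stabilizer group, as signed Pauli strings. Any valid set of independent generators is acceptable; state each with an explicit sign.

The stabilizer group can be generated by +IIY, +ZII, +IZI, among other valid generating sets.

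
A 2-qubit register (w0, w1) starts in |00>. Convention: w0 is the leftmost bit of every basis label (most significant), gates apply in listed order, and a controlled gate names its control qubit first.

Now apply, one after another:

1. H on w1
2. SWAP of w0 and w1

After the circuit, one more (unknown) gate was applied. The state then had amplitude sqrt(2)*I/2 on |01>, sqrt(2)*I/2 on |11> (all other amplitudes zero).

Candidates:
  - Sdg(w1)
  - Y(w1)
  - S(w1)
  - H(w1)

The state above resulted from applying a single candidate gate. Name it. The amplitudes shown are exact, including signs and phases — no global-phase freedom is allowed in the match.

The unique candidate consistent with the amplitudes is Y(w1).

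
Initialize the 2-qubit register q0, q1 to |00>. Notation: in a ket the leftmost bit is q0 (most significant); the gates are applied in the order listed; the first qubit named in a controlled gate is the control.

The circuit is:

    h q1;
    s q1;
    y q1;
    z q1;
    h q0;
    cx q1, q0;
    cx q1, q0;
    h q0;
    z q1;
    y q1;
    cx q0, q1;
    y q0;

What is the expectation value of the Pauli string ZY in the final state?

The observable ZY averages to -1.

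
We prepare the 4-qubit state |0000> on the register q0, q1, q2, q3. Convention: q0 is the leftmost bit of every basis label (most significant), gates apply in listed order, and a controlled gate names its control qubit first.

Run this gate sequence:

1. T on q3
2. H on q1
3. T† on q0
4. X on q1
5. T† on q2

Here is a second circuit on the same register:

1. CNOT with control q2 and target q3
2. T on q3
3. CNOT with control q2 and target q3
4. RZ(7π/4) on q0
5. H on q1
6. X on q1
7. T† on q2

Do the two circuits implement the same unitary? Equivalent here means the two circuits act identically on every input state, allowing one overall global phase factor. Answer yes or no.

No: there is an input state on which the two circuits produce genuinely different outputs (not merely differing by a phase).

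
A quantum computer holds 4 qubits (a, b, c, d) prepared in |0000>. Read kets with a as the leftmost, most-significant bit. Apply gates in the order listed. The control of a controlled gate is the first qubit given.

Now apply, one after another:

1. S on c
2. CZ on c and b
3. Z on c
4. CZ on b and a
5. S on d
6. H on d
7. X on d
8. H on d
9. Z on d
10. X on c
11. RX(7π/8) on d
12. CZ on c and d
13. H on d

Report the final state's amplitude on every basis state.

The final amplitudes are sqrt(2)*(sin(pi/16) + I*cos(pi/16))/2 on |0010>, sqrt(2)*(sin(pi/16) - I*cos(pi/16))/2 on |0011>, and 0 on every other basis state. Key observation: the block from step 6 through step 9 cancels to the identity and can be dropped.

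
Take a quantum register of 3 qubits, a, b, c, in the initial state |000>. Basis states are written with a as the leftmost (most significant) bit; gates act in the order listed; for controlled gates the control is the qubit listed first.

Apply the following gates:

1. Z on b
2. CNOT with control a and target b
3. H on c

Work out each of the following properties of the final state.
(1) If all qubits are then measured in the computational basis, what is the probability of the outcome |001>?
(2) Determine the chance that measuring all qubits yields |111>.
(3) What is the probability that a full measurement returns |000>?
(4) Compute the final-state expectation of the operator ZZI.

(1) Outcome |001> occurs with probability 1/2.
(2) Outcome |111> occurs with probability 0.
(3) A full measurement returns |000> with probability 1/2.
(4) The expectation value of ZZI is 1.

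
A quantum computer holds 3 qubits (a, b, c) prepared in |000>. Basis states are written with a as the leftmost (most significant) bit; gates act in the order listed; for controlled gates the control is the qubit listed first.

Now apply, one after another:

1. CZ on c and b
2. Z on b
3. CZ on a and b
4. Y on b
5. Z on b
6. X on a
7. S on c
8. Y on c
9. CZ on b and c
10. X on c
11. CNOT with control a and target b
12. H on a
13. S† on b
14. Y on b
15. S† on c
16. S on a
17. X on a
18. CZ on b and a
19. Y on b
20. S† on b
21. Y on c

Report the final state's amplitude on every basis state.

The resulting statevector has amplitude -sqrt(2)/2 on |001>, sqrt(2)*I/2 on |101>, and 0 on every other basis state.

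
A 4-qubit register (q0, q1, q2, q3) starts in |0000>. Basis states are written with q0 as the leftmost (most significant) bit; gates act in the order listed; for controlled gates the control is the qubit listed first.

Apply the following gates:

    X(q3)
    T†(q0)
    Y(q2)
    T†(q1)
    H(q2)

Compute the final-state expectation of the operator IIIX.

The expectation value of IIIX is 0.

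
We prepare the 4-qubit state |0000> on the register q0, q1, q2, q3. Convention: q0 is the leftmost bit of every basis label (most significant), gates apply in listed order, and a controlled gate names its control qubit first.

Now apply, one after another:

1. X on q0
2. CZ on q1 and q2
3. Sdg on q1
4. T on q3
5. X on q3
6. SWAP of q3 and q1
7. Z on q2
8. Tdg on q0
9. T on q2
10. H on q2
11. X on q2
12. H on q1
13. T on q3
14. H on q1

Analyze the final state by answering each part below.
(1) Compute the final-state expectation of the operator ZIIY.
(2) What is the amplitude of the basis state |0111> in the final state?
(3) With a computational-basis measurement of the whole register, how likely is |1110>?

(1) The expectation value of ZIIY is 0.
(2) The amplitude on |0111> is 0.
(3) A full measurement returns |1110> with probability 1/2.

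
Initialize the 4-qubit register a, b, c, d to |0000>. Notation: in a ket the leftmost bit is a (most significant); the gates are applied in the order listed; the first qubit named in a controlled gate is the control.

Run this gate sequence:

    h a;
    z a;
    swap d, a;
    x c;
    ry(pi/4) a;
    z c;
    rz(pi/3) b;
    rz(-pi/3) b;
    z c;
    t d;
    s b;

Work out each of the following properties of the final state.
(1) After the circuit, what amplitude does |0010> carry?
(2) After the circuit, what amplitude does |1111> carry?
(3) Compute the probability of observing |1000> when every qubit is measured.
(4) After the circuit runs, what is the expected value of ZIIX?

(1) The amplitude on |0010> is sqrt(2*sqrt(2) + 4)/4.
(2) |1111> carries amplitude 0 in the final state.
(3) A full measurement returns |1000> with probability 0.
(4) In the final state, ZIIX has expectation -1/2.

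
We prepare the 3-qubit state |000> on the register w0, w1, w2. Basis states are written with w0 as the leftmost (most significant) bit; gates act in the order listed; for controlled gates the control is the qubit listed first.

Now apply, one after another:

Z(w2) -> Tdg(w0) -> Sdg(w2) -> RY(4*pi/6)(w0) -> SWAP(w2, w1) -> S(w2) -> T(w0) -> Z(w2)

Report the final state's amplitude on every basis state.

The final amplitudes are 1/2 on |000>, sqrt(3)*exp(I*pi/4)/2 on |100>, and 0 on every other basis state.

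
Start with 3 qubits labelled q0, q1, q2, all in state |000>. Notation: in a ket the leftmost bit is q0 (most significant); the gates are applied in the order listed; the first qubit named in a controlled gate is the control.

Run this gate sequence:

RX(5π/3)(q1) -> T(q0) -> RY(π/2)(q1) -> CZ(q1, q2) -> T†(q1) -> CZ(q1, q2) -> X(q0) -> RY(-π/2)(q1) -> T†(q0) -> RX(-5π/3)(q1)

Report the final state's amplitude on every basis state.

The final amplitudes are -I/2 - exp(3*I*pi/4)/2 on |100>, -I/2 + exp(3*I*pi/4)/2 on |110>, and 0 on every other basis state.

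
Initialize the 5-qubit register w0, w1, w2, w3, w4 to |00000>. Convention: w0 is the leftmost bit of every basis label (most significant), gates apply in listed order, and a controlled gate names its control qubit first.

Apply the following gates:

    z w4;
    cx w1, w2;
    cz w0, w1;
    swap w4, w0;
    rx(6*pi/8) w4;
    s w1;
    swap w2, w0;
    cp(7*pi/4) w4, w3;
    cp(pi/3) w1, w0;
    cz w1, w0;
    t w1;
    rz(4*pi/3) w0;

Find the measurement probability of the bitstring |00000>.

Outcome |00000> occurs with probability 1/2 - sqrt(2)/4.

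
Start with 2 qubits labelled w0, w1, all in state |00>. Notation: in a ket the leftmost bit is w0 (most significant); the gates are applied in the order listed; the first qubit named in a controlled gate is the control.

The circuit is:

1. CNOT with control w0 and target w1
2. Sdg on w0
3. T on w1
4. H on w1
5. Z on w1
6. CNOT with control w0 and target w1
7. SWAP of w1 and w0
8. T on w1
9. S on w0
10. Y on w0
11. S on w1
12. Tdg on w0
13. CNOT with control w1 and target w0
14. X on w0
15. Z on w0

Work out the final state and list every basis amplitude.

The final amplitudes are sqrt(2)*exp(I*pi/4)/2 on |00>, 0 on |01>, sqrt(2)/2 on |10>, 0 on |11>.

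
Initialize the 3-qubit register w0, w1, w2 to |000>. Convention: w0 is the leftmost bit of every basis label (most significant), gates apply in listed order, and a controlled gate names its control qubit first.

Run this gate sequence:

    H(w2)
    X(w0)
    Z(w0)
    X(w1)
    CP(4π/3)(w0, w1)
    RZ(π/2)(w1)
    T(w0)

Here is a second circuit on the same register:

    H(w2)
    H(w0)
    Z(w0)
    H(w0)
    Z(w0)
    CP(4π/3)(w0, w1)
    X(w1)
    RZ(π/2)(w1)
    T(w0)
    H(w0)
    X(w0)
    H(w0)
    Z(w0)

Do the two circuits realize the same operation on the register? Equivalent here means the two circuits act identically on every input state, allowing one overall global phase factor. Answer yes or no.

No: there is an input state on which the two circuits produce genuinely different outputs (not merely differing by a phase).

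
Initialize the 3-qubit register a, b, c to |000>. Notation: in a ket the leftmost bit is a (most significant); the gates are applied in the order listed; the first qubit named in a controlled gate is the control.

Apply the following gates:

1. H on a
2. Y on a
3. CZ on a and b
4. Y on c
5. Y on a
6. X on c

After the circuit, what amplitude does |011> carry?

The final state's coefficient on |011> equals 0.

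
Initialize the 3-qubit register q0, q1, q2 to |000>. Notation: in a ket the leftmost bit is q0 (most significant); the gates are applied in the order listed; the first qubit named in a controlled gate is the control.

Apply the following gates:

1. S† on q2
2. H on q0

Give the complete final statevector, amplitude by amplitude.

The final amplitudes are sqrt(2)/2 on |000>, sqrt(2)/2 on |100>, and 0 on every other basis state.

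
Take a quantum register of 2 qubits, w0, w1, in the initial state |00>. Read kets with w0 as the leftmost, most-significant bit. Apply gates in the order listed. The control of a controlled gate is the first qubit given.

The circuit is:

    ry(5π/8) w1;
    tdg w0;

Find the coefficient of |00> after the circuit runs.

The amplitude on |00> is cos(5*pi/16).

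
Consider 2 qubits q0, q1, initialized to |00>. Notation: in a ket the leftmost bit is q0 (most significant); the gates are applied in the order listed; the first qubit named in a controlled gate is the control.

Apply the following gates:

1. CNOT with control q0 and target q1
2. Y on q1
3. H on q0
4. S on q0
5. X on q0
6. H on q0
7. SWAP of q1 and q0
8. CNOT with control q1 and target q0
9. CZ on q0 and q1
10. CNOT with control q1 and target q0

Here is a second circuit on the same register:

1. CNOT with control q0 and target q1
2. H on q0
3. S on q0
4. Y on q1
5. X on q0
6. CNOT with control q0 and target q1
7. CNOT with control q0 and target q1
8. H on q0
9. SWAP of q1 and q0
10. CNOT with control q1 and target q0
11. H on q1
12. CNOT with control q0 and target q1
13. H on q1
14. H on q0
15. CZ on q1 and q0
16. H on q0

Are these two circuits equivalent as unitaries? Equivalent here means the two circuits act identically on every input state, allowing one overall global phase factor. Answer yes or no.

Yes — the two circuits implement the same unitary up to a global phase.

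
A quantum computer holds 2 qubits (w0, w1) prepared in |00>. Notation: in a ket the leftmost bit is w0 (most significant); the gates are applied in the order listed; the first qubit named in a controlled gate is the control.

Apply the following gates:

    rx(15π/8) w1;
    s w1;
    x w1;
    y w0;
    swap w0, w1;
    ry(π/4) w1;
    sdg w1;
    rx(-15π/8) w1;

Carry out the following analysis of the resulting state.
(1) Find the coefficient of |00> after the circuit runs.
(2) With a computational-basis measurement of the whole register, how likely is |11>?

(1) The amplitude on |00> is I*sqrt(sqrt(2)/4 + 1/2)*sin(pi/16)**2 + I*sqrt(1/2 - sqrt(2)/4)*sin(pi/16)*cos(pi/16).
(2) The probability of measuring |11> is -2*sqrt(1/2 - sqrt(2)/4)*sqrt(sqrt(2)/4 + 1/2)*sin(pi/16)*cos(pi/16)**3 - sqrt(2)*sin(pi/16)**2*cos(pi/16)**2/4 + sin(pi/16)**2*cos(pi/16)**2/2 + sqrt(2)*cos(pi/16)**4/4 + cos(pi/16)**4/2.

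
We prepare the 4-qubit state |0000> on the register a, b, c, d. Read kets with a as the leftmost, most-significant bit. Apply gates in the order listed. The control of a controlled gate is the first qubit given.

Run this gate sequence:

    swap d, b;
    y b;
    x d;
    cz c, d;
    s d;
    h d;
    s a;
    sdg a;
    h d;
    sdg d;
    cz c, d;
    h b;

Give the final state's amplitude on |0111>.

The final state's coefficient on |0111> equals 0. Key observation: gates 4-11 undo each other exactly, leaving only the rest of the circuit to track.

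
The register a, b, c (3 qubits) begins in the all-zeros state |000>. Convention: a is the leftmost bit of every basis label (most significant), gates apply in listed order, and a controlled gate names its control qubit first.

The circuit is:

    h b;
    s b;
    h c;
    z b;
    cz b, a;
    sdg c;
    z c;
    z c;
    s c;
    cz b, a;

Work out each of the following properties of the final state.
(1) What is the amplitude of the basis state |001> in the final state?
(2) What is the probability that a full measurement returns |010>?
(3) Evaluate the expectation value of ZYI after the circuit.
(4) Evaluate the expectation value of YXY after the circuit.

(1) |001> carries amplitude 1/2 in the final state. Key observation: the block from step 5 through step 10 cancels to the identity and can be dropped.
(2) Outcome |010> occurs with probability 1/4.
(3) The observable ZYI averages to -1.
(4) In the final state, YXY has expectation 0.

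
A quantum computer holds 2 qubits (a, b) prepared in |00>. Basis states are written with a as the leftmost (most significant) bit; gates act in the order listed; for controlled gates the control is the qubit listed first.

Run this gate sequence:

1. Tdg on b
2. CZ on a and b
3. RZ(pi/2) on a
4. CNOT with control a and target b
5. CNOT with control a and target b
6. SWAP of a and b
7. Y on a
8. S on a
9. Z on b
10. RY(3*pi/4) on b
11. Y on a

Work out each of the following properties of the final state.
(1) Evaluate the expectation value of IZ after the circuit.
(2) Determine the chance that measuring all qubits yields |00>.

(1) In the final state, IZ has expectation -sqrt(2)/2.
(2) Outcome |00> occurs with probability 1/2 - sqrt(2)/4.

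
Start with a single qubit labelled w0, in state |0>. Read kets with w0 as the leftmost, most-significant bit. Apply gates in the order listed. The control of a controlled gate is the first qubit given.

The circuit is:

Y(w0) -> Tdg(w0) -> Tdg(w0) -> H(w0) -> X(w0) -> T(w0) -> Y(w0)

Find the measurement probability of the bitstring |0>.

Outcome |0> occurs with probability 1/2.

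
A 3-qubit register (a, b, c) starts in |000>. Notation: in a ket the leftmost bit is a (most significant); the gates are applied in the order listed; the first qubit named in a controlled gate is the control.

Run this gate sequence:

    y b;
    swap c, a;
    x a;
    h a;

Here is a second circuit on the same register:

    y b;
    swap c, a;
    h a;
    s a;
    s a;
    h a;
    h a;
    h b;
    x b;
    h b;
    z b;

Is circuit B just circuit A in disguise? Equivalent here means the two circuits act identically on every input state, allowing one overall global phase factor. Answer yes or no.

Yes — the two circuits implement the same unitary up to a global phase.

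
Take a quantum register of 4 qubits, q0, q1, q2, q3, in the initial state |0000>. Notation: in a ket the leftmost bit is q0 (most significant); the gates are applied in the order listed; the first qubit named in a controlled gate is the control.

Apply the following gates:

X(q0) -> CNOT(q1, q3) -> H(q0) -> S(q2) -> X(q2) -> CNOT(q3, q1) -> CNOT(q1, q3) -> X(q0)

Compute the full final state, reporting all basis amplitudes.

After the circuit, the state carries amplitude -sqrt(2)/2 on |0010>, sqrt(2)/2 on |1010>, and 0 on every other basis state.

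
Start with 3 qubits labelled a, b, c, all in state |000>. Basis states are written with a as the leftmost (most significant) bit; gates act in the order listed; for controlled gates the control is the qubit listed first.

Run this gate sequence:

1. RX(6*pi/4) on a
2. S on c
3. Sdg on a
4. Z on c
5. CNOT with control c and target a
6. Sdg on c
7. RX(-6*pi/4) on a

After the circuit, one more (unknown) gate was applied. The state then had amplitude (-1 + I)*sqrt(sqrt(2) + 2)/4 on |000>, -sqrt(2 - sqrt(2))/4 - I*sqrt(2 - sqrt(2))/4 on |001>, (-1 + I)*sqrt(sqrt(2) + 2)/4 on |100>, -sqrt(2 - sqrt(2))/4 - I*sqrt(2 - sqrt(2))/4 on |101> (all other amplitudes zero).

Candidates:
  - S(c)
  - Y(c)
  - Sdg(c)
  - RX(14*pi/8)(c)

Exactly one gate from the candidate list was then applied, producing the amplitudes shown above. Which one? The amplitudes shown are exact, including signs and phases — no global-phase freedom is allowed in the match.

The unique candidate consistent with the amplitudes is RX(14*pi/8)(c).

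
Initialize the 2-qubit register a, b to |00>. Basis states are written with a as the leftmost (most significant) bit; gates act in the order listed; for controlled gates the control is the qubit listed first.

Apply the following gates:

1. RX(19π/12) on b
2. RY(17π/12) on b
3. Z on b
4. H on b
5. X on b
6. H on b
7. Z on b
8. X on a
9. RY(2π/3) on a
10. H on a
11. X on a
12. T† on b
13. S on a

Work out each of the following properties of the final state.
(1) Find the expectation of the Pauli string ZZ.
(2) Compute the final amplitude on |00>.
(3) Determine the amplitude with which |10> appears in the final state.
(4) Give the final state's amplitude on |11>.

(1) In the final state, ZZ has expectation 3/8 - sqrt(3)/4.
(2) The final state's coefficient on |00> equals -I*(1 - I)*(sqrt(3) + 2)/8.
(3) |10> carries amplitude 1/8 - I/8 in the final state.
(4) |11> carries amplitude (-2 - sqrt(2) + sqrt(3) + sqrt(6) - sqrt(3)*I - sqrt(2)*I + 2*I + sqrt(6)*I)*exp(3*I*pi/4)/8 in the final state.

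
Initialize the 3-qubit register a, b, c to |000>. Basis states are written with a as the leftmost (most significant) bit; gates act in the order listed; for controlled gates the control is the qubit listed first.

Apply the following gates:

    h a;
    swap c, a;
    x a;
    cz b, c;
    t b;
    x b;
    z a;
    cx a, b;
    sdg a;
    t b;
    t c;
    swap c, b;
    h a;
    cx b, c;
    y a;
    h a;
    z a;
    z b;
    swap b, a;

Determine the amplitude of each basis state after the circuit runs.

The final amplitudes are -sqrt(2)/2 on |000>, sqrt(2)*exp(I*pi/4)/2 on |101>, and 0 on every other basis state.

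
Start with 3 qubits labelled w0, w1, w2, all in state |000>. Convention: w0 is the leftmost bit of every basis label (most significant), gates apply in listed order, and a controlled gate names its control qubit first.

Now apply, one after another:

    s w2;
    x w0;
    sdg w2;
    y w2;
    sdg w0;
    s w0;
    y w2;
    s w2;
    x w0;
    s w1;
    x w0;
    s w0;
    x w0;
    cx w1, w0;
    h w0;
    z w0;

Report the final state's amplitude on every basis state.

The resulting statevector has amplitude sqrt(2)*I/2 on |000>, -sqrt(2)*I/2 on |100>, and 0 on every other basis state.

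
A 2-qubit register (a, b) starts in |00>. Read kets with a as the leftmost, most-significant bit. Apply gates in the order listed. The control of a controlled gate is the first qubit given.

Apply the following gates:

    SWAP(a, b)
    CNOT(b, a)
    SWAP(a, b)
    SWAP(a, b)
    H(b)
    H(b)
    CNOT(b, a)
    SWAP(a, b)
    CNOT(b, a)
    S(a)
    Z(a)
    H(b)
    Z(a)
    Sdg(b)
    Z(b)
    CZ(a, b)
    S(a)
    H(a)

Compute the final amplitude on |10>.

The final state's coefficient on |10> equals 1/2.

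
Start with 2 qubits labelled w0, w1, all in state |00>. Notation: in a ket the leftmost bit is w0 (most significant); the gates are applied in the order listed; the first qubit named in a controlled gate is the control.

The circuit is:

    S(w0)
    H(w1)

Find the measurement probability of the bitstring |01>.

A full measurement returns |01> with probability 1/2.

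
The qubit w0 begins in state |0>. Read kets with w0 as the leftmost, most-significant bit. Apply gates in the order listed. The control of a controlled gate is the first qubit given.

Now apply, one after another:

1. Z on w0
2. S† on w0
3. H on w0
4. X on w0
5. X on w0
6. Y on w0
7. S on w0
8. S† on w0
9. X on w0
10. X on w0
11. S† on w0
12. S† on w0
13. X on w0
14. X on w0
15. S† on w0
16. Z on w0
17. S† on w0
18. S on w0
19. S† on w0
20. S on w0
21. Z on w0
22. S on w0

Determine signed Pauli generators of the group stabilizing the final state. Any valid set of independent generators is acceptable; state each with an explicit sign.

The stabilizer group can be generated by +X, among other valid generating sets. Key observation: gates 15-22 undo each other exactly, leaving only the rest of the circuit to track.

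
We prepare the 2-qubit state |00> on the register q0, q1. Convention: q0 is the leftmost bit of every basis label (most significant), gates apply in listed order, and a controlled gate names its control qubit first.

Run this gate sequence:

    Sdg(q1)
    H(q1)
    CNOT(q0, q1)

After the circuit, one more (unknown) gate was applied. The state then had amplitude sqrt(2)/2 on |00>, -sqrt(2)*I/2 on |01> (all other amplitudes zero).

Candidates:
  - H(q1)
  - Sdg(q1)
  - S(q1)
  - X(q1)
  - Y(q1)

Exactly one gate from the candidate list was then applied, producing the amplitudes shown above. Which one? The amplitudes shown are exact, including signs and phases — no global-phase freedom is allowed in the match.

It was Sdg(q1) that produced the state shown.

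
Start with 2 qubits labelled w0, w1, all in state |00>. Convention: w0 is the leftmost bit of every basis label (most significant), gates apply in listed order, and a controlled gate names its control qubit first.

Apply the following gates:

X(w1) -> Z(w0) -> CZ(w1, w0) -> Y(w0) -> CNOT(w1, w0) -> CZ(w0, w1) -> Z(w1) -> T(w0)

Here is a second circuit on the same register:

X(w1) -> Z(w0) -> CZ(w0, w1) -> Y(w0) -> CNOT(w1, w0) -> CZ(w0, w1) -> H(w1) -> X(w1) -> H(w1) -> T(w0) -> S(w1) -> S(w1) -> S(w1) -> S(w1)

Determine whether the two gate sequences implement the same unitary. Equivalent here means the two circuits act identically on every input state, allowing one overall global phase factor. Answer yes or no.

Yes — the two circuits implement the same unitary up to a global phase.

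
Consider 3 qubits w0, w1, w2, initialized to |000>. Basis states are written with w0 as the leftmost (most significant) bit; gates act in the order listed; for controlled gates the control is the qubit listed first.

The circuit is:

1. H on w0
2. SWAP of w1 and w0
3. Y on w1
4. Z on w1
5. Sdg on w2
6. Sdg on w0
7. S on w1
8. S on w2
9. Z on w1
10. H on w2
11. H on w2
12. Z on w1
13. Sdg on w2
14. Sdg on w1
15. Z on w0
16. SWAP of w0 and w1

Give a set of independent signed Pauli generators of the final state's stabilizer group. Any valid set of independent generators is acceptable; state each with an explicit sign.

The stabilizer group can be generated by +XII, +IZI, +IIZ, among other valid generating sets. Key observation: gates 7-14 undo each other exactly, leaving only the rest of the circuit to track.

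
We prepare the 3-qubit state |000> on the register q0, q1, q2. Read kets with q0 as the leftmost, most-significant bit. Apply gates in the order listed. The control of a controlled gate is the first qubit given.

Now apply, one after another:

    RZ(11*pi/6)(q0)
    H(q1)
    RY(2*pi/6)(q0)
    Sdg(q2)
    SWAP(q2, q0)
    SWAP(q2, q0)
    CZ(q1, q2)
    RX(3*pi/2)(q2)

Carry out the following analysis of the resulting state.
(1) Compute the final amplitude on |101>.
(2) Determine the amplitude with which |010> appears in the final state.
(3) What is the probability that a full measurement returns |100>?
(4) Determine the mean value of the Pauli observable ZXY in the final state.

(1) The amplitude on |101> is exp(7*I*pi/12)/4.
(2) The amplitude on |010> is sqrt(3)*exp(I*pi/12)/4.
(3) The probability of measuring |100> is 1/16.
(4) The expectation value of ZXY is 1/2.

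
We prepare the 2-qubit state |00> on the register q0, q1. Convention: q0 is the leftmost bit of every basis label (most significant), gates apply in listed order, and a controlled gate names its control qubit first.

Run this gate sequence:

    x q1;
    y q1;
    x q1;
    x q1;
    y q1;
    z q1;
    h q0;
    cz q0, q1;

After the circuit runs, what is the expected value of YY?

The expectation value of YY is 0. Key observation: gates 2-5 undo each other exactly, leaving only the rest of the circuit to track.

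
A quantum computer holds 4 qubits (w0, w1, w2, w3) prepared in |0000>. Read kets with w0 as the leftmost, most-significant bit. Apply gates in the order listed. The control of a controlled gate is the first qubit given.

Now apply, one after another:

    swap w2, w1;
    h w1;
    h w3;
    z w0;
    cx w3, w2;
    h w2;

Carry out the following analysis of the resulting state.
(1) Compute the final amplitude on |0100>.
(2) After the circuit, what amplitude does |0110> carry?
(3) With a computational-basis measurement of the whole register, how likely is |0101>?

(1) The final state's coefficient on |0100> equals sqrt(2)/4.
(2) |0110> carries amplitude sqrt(2)/4 in the final state.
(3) A full measurement returns |0101> with probability 1/8.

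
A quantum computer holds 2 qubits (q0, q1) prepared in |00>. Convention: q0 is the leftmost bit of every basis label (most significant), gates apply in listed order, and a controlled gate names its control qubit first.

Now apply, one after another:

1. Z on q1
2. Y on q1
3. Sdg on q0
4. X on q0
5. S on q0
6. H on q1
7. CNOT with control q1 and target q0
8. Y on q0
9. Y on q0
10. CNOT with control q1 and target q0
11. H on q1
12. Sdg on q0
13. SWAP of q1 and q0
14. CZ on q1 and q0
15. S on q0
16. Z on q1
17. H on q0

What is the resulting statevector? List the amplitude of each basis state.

The resulting statevector has amplitude 0 on |00>, -sqrt(2)/2 on |01>, 0 on |10>, sqrt(2)/2 on |11>. Key observation: the block from step 5 through step 12 cancels to the identity and can be dropped.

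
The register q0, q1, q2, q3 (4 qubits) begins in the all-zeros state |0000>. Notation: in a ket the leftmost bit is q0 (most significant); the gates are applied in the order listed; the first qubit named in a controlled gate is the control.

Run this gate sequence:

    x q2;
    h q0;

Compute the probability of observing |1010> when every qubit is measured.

The probability of measuring |1010> is 1/2.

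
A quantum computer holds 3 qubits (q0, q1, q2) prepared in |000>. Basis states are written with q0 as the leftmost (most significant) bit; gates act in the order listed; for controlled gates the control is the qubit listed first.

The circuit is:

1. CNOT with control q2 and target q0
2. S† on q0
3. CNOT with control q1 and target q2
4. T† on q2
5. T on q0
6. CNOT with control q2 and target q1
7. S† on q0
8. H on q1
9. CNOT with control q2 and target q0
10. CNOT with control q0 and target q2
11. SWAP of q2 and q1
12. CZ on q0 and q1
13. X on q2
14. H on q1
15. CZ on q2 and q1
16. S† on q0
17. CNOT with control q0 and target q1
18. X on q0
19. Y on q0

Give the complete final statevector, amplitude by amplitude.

The final amplitudes are -I/2 on |000>, -I/2 on |001>, -I/2 on |010>, I/2 on |011>, 0 on |100>, 0 on |101>, 0 on |110>, 0 on |111>.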